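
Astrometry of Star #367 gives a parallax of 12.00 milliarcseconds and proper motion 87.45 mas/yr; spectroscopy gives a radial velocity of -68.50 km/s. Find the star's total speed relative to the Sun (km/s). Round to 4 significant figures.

d = 1/p = 1/0.01200″ = 83.333 pc.
μ = 87.45 mas/yr = 0.08745 ″/yr.
v_t = 4.740 μ d = 4.740 × 0.08745 × 83.333 = 34.543 km/s.
v = √(v_r² + v_t²) = √((-68.50)² + 34.543²) = √5885.47 = 76.717 km/s.

76.72 km/s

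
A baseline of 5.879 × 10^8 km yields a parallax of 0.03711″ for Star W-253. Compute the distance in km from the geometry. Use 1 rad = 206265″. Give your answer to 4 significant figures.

θ = 0.03711″ = 0.03711/206265 = 1.7991 × 10^-7 rad.
d = B/θ = (5.879 × 10^8) / (1.7991 × 10^-7) = 3.2677 × 10^15 km.

3.268 × 10^15 km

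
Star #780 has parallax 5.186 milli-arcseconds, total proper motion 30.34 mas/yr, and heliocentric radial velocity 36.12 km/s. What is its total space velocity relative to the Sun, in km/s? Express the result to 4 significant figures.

45.54 km/s

d = 1/p = 1/0.005186″ = 192.83 pc.
μ = 30.34 mas/yr = 0.03034 ″/yr.
v_t = 4.740 μ d = 4.740 × 0.03034 × 192.83 = 27.731 km/s.
v = √(v_r² + v_t²) = √(36.12² + 27.731²) = √2073.66 = 45.537 km/s.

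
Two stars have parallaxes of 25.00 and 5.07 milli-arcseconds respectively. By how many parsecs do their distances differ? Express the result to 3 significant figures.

d_A = 1/0.02500″ = 40 pc; d_B = 1/0.005070″ = 197.24 pc.
|d_B − d_A| = |197.24 − 40| = 157.24 pc.

157 pc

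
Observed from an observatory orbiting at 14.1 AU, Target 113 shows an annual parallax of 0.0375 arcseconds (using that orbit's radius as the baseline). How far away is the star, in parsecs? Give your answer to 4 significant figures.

376.0 pc

With baseline B (in AU) and parallax p (in arcsec), d = B/p parsecs.
d = 14.1 / 0.0375 = 376 pc.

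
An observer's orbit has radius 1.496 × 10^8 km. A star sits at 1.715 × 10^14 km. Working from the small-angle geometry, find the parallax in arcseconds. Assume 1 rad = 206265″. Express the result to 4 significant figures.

0.1799 arcsec

θ ≈ B/d = (1.496 × 10^8) / (1.715 × 10^14) = 8.7230 × 10^-7 rad.
In arcseconds: 8.7230 × 10^-7 × 206265 = 0.17992″.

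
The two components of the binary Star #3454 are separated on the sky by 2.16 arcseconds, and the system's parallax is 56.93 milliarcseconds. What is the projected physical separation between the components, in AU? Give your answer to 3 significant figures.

d = 1/p = 1/0.05693″ = 17.565 pc.
At distance d (pc), an angle of θ arcsec spans θ·d AU: s = 2.16 × 17.565 = 37.94 AU.

37.9 AU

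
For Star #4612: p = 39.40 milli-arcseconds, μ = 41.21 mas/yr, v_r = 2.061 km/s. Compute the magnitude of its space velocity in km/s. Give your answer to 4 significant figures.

5.369 km/s

d = 1/p = 1/0.03940″ = 25.381 pc.
μ = 41.21 mas/yr = 0.04121 ″/yr.
v_t = 4.740 μ d = 4.740 × 0.04121 × 25.381 = 4.9578 km/s.
v = √(v_r² + v_t²) = √(2.061² + 4.9578²) = √28.8275 = 5.3691 km/s.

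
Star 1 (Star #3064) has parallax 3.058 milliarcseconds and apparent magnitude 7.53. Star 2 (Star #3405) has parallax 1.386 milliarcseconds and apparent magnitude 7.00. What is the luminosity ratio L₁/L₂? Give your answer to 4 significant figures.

L₁/L₂ = 0.1261

d₁ = 1/p₁ = 1/0.003058″ = 327.01 pc; d₂ = 1/p₂ = 1/0.001386″ = 721.5 pc.
M₁ = m₁ − 5 log₁₀ d₁ + 5 = 7.53 − 12.5728 + 5 = -0.0428.
M₂ = 7.00 − 14.2912 + 5 = -2.2912.
L₁/L₂ = 10^(0.4(M₂ − M₁)) = 10^(0.4 × (-2.2484)) = 10^(-0.89936) = 0.12608.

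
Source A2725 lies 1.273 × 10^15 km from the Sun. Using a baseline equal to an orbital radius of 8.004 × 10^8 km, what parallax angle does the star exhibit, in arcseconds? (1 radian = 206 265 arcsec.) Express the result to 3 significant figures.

0.130 arcsec

θ ≈ B/d = (8.004 × 10^8) / (1.273 × 10^15) = 6.2875 × 10^-7 rad.
In arcseconds: 6.2875 × 10^-7 × 206265 = 0.12969″.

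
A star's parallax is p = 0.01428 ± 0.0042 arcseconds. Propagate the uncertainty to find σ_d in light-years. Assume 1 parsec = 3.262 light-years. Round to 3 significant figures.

67.2 ly

d = 1/p, so σ_d = σ_p / p².
σ_d = 0.00420 / (0.01428)² = 0.00420 / 0.00020392 = 20.596 pc = 20.596 × 3.262 ly = 67.184 ly.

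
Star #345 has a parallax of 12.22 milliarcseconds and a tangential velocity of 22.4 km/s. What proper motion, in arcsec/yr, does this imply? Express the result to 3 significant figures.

d = 1/p = 1/0.01222″ = 81.833 pc.
μ = v_t / (4.74 d) = 22.4 / (4.74 × 81.833) = 22.4 / 387.89 = 0.057748 ″/yr.

0.0577 arcsec/yr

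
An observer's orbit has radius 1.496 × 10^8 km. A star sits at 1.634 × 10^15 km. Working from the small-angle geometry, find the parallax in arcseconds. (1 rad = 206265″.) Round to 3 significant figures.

0.0189 arcsec

θ ≈ B/d = (1.496 × 10^8) / (1.634 × 10^15) = 9.1554 × 10^-8 rad.
In arcseconds: 9.1554 × 10^-8 × 206265 = 0.018884″.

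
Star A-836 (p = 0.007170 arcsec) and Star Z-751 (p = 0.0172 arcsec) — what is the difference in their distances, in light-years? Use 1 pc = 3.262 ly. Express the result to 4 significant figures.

265.3 ly

d_A = 1/0.007170″ = 139.47 pc; d_B = 1/0.01720″ = 58.14 pc.
|d_B − d_A| = |58.14 − 139.47| = 81.33 pc = 81.33 × 3.262 ly = 265.3 ly.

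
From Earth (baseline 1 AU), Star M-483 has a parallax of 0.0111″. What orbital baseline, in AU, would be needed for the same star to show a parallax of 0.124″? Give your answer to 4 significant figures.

11.17 AU

Parallax scales linearly with baseline: p ∝ B, so B = p_target / p_Earth × 1 AU.
B = 0.124 / 0.0111 = 11.171 AU.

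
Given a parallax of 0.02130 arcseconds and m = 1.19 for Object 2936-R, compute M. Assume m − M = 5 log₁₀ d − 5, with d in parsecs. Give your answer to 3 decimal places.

d = 1/p = 1/0.02130″ = 46.948 pc.
m − M = 5 log₁₀(46.948) − 5 = 8.3581 − 5 = 3.3581.
M = m − (m − M) = 1.19 − 3.3581 = -2.168.

M = -2.168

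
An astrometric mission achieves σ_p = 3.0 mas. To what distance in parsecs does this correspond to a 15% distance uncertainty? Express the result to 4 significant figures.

50.00 pc

σ_d/d = σ_p/p, so the condition is σ_p/p ≤ 0.15, i.e. p ≥ σ_p/0.15.
p_min = 3.0/0.15 = 20 mas = 0.02 arcsec.
d_max = 1/p_min = 1/0.02 = 50 pc.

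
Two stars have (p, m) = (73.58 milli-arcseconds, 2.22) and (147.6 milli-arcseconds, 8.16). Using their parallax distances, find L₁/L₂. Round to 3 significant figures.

d₁ = 1/p₁ = 1/0.07358″ = 13.591 pc; d₂ = 1/p₂ = 1/0.1476″ = 6.7751 pc.
M₁ = m₁ − 5 log₁₀ d₁ + 5 = 2.22 − 5.6663 + 5 = 1.5537.
M₂ = 8.16 − 4.1546 + 5 = 9.0054.
L₁/L₂ = 10^(0.4(M₂ − M₁)) = 10^(0.4 × 7.4517) = 10^2.98068 = 956.49.

L₁/L₂ = 956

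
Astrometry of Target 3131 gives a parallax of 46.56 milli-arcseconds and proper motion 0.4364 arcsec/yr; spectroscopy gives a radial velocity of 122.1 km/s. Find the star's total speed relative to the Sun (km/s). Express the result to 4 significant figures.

129.9 km/s

d = 1/p = 1/0.04656″ = 21.478 pc.
v_t = 4.740 μ d = 4.740 × 0.4364 × 21.478 = 44.428 km/s.
v = √(v_r² + v_t²) = √(122.1² + 44.428²) = √16882.3 = 129.93 km/s.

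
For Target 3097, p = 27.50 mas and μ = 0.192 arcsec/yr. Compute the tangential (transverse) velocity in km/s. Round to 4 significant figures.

d = 1/p = 1/0.02750″ = 36.364 pc.
v_t = 4.74 × μ × d = 4.74 × 0.192 × 36.364 = 33.094 km/s.

33.09 km/s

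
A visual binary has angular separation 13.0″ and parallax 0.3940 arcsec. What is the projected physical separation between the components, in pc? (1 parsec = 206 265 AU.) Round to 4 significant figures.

0.0001600 pc

d = 1/p = 1/0.3940″ = 2.5381 pc.
At distance d (pc), an angle of θ arcsec spans θ·d AU: s = 13.0 × 2.5381 = 32.995 AU.
= 32.995 / 206265 = 0.00015996 pc.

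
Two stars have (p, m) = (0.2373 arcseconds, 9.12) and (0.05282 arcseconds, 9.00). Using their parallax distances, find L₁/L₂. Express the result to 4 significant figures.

L₁/L₂ = 0.04436

d₁ = 1/p₁ = 1/0.2373″ = 4.2141 pc; d₂ = 1/p₂ = 1/0.05282″ = 18.932 pc.
M₁ = m₁ − 5 log₁₀ d₁ + 5 = 9.12 − 3.1235 + 5 = 10.9965.
M₂ = 9.00 − 6.3860 + 5 = 7.6140.
L₁/L₂ = 10^(0.4(M₂ − M₁)) = 10^(0.4 × (-3.3825)) = 10^(-1.35300) = 0.044361.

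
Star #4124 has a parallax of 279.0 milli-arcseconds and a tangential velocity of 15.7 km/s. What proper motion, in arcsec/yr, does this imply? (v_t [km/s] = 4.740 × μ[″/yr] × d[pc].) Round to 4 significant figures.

0.9241 arcsec/yr

d = 1/p = 1/0.2790″ = 3.5842 pc.
μ = v_t / (4.74 d) = 15.7 / (4.74 × 3.5842) = 15.7 / 16.989 = 0.92413 ″/yr.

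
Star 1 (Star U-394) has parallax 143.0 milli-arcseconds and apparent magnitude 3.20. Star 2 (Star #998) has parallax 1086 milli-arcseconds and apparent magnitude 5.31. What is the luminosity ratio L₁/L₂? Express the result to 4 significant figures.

L₁/L₂ = 402.7

d₁ = 1/p₁ = 1/0.1430″ = 6.993 pc; d₂ = 1/p₂ = 1/1.086″ = 0.92081 pc.
M₁ = m₁ − 5 log₁₀ d₁ + 5 = 3.20 − 4.2233 + 5 = 3.9767.
M₂ = 5.31 − (-0.1791) + 5 = 10.4891.
L₁/L₂ = 10^(0.4(M₂ − M₁)) = 10^(0.4 × 6.5124) = 10^2.60496 = 402.68.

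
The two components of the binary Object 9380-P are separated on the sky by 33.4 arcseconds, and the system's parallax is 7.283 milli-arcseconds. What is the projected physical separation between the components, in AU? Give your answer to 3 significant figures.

4590 AU

d = 1/p = 1/0.007283″ = 137.31 pc.
At distance d (pc), an angle of θ arcsec spans θ·d AU: s = 33.4 × 137.31 = 4586.2 AU.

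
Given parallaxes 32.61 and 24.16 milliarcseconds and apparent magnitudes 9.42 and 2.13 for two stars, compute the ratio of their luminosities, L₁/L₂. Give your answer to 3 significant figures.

d₁ = 1/p₁ = 1/0.03261″ = 30.665 pc; d₂ = 1/p₂ = 1/0.02416″ = 41.391 pc.
M₁ = m₁ − 5 log₁₀ d₁ + 5 = 9.42 − 7.4332 + 5 = 6.9868.
M₂ = 2.13 − 8.0845 + 5 = -0.9545.
L₁/L₂ = 10^(0.4(M₂ − M₁)) = 10^(0.4 × (-7.9413)) = 10^(-3.17652) = 0.00066601.

L₁/L₂ = 0.000666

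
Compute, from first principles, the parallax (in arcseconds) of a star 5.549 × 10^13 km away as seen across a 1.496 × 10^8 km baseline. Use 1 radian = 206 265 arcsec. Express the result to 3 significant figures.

0.556 arcsec

θ ≈ B/d = (1.496 × 10^8) / (5.549 × 10^13) = 2.6960 × 10^-6 rad.
In arcseconds: 2.6960 × 10^-6 × 206265 = 0.55609″.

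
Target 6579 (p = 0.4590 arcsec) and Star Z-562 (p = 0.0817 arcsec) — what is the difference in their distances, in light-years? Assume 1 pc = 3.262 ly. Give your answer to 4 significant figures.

32.82 ly

d_A = 1/0.4590″ = 2.1786 pc; d_B = 1/0.08170″ = 12.24 pc.
|d_B − d_A| = |12.24 − 2.1786| = 10.061 pc = 10.061 × 3.262 ly = 32.819 ly.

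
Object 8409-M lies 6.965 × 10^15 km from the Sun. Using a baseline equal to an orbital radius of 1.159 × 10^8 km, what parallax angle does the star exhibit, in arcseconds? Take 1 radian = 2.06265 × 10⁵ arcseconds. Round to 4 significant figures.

0.003432 arcsec

θ ≈ B/d = (1.159 × 10^8) / (6.965 × 10^15) = 1.6640 × 10^-8 rad.
In arcseconds: 1.6640 × 10^-8 × 206265 = 0.0034322″.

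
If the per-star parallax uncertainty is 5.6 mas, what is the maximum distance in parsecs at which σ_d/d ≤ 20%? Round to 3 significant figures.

σ_d/d = σ_p/p, so the condition is σ_p/p ≤ 0.20, i.e. p ≥ σ_p/0.20.
p_min = 5.6/0.20 = 28 mas = 0.028 arcsec.
d_max = 1/p_min = 1/0.028 = 35.714 pc.

35.7 pc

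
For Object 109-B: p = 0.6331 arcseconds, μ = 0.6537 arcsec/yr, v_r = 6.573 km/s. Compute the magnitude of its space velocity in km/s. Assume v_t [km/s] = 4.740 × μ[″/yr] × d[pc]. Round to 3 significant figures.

d = 1/p = 1/0.6331″ = 1.5795 pc.
v_t = 4.740 μ d = 4.740 × 0.6537 × 1.5795 = 4.8941 km/s.
v = √(v_r² + v_t²) = √(6.573² + 4.8941²) = √67.1565 = 8.1949 km/s.

8.19 km/s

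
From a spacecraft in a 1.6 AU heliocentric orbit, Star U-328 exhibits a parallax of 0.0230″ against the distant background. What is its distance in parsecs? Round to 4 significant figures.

With baseline B (in AU) and parallax p (in arcsec), d = B/p parsecs.
d = 1.6 / 0.0230 = 69.565 pc.

69.57 pc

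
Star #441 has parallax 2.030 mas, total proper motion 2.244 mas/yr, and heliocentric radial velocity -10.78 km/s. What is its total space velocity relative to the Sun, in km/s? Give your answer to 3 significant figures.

d = 1/p = 1/0.002030″ = 492.61 pc.
μ = 2.244 mas/yr = 0.002244 ″/yr.
v_t = 4.740 μ d = 4.740 × 0.002244 × 492.61 = 5.2397 km/s.
v = √(v_r² + v_t²) = √((-10.78)² + 5.2397²) = √143.663 = 11.986 km/s.

12.0 km/s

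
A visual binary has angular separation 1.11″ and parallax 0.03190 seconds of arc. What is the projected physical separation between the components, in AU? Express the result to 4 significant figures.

34.80 AU

d = 1/p = 1/0.03190″ = 31.348 pc.
At distance d (pc), an angle of θ arcsec spans θ·d AU: s = 1.11 × 31.348 = 34.796 AU.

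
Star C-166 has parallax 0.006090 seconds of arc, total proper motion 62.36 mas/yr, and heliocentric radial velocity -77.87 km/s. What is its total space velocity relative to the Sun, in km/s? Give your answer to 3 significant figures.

d = 1/p = 1/0.006090″ = 164.2 pc.
μ = 62.36 mas/yr = 0.06236 ″/yr.
v_t = 4.740 μ d = 4.740 × 0.06236 × 164.2 = 48.535 km/s.
v = √(v_r² + v_t²) = √((-77.87)² + 48.535²) = √8419.38 = 91.757 km/s.

91.8 km/s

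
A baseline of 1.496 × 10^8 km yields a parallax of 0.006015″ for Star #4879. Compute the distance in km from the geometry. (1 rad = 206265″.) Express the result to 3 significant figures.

5.13 × 10^15 km

θ = 0.006015″ = 0.006015/206265 = 2.9162 × 10^-8 rad.
d = B/θ = (1.496 × 10^8) / (2.9162 × 10^-8) = 5.1300 × 10^15 km.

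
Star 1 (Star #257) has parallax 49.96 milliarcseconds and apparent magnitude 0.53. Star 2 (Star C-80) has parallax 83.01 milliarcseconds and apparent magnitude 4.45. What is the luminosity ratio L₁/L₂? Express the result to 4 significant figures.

L₁/L₂ = 102.1

d₁ = 1/p₁ = 1/0.04996″ = 20.016 pc; d₂ = 1/p₂ = 1/0.08301″ = 12.047 pc.
M₁ = m₁ − 5 log₁₀ d₁ + 5 = 0.53 − 6.5069 + 5 = -0.9769.
M₂ = 4.45 − 5.4044 + 5 = 4.0456.
L₁/L₂ = 10^(0.4(M₂ − M₁)) = 10^(0.4 × 5.0225) = 10^2.00900 = 102.09.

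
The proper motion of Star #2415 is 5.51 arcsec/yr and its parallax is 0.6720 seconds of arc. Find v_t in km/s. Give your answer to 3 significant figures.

d = 1/p = 1/0.6720″ = 1.4881 pc.
v_t = 4.74 × μ × d = 4.74 × 5.51 × 1.4881 = 38.865 km/s.

38.9 km/s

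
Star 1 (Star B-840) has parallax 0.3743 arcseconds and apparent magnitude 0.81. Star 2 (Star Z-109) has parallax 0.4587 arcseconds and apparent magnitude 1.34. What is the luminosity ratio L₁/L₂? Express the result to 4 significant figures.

L₁/L₂ = 2.447

d₁ = 1/p₁ = 1/0.3743″ = 2.6717 pc; d₂ = 1/p₂ = 1/0.4587″ = 2.1801 pc.
M₁ = m₁ − 5 log₁₀ d₁ + 5 = 0.81 − 2.1339 + 5 = 3.6761.
M₂ = 1.34 − 1.6924 + 5 = 4.6476.
L₁/L₂ = 10^(0.4(M₂ − M₁)) = 10^(0.4 × 0.9715) = 10^0.38860 = 2.4468.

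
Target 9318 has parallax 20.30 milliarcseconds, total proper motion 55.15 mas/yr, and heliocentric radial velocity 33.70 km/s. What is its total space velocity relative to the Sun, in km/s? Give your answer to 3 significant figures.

36.1 km/s

d = 1/p = 1/0.02030″ = 49.261 pc.
μ = 55.15 mas/yr = 0.05515 ″/yr.
v_t = 4.740 μ d = 4.740 × 0.05515 × 49.261 = 12.877 km/s.
v = √(v_r² + v_t²) = √(33.70² + 12.877²) = √1301.51 = 36.076 km/s.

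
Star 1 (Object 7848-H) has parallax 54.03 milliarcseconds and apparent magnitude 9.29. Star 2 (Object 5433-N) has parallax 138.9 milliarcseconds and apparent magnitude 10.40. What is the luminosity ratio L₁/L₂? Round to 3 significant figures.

L₁/L₂ = 18.4

d₁ = 1/p₁ = 1/0.05403″ = 18.508 pc; d₂ = 1/p₂ = 1/0.1389″ = 7.1994 pc.
M₁ = m₁ − 5 log₁₀ d₁ + 5 = 9.29 − 6.3368 + 5 = 7.9532.
M₂ = 10.40 − 4.2865 + 5 = 11.1135.
L₁/L₂ = 10^(0.4(M₂ − M₁)) = 10^(0.4 × 3.1603) = 10^1.26412 = 18.37.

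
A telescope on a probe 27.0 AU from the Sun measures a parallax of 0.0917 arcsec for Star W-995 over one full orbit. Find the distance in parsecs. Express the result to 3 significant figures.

294 pc

With baseline B (in AU) and parallax p (in arcsec), d = B/p parsecs.
d = 27.0 / 0.0917 = 294.44 pc.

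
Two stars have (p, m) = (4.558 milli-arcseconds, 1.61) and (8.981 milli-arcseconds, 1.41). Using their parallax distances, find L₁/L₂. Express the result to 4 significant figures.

L₁/L₂ = 3.229

d₁ = 1/p₁ = 1/0.004558″ = 219.39 pc; d₂ = 1/p₂ = 1/0.008981″ = 111.35 pc.
M₁ = m₁ − 5 log₁₀ d₁ + 5 = 1.61 − 11.7061 + 5 = -5.0961.
M₂ = 1.41 − 10.2335 + 5 = -3.8235.
L₁/L₂ = 10^(0.4(M₂ − M₁)) = 10^(0.4 × 1.2726) = 10^0.50904 = 3.2288.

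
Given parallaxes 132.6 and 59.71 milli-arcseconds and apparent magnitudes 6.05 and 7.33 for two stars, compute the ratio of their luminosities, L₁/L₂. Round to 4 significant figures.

L₁/L₂ = 0.6592

d₁ = 1/p₁ = 1/0.1326″ = 7.5415 pc; d₂ = 1/p₂ = 1/0.05971″ = 16.748 pc.
M₁ = m₁ − 5 log₁₀ d₁ + 5 = 6.05 − 4.3873 + 5 = 6.6627.
M₂ = 7.33 − 6.1198 + 5 = 6.2102.
L₁/L₂ = 10^(0.4(M₂ − M₁)) = 10^(0.4 × (-0.4525)) = 10^(-0.18100) = 0.65917.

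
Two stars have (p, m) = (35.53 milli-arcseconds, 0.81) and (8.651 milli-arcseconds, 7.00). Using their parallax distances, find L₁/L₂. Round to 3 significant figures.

L₁/L₂ = 17.7

d₁ = 1/p₁ = 1/0.03553″ = 28.145 pc; d₂ = 1/p₂ = 1/0.008651″ = 115.59 pc.
M₁ = m₁ − 5 log₁₀ d₁ + 5 = 0.81 − 7.2470 + 5 = -1.4370.
M₂ = 7.00 − 10.3146 + 5 = 1.6854.
L₁/L₂ = 10^(0.4(M₂ − M₁)) = 10^(0.4 × 3.1224) = 10^1.24896 = 17.74.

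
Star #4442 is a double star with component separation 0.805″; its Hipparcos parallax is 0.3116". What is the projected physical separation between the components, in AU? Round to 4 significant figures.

d = 1/p = 1/0.3116″ = 3.2092 pc.
At distance d (pc), an angle of θ arcsec spans θ·d AU: s = 0.805 × 3.2092 = 2.5834 AU.

2.583 AU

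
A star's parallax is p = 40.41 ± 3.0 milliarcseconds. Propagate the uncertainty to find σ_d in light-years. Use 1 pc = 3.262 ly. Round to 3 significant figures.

5.99 ly

d = 1/p, so σ_d = σ_p / p².
σ_d = 0.00300 / (0.04041)² = 0.00300 / 0.001633 = 1.8371 pc = 1.8371 × 3.262 ly = 5.9926 ly.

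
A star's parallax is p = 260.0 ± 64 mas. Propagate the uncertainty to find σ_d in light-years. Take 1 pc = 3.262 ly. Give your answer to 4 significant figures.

d = 1/p, so σ_d = σ_p / p².
σ_d = 0.0640 / (0.2600)² = 0.0640 / 0.0676 = 0.94675 pc = 0.94675 × 3.262 ly = 3.0883 ly.

3.088 ly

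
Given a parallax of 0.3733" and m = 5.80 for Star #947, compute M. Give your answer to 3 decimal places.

d = 1/p = 1/0.3733″ = 2.6788 pc.
m − M = 5 log₁₀(2.6788) − 5 = 2.1397 − 5 = -2.8603.
M = m − (m − M) = 5.80 − (-2.8603) = 8.660.

M = 8.660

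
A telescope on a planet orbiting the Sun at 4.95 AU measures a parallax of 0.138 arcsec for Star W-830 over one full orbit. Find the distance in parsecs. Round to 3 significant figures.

35.9 pc

With baseline B (in AU) and parallax p (in arcsec), d = B/p parsecs.
d = 4.95 / 0.138 = 35.87 pc.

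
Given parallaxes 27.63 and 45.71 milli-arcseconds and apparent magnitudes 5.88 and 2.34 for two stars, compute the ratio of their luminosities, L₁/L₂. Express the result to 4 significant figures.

L₁/L₂ = 0.1050

d₁ = 1/p₁ = 1/0.02763″ = 36.193 pc; d₂ = 1/p₂ = 1/0.04571″ = 21.877 pc.
M₁ = m₁ − 5 log₁₀ d₁ + 5 = 5.88 − 7.7931 + 5 = 3.0869.
M₂ = 2.34 − 6.6999 + 5 = 0.6401.
L₁/L₂ = 10^(0.4(M₂ − M₁)) = 10^(0.4 × (-2.4468)) = 10^(-0.97872) = 0.10502.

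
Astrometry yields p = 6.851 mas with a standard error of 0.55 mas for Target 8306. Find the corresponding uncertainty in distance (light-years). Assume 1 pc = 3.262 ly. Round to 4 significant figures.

38.22 ly

d = 1/p, so σ_d = σ_p / p².
σ_d = 0.000550 / (0.006851)² = 0.000550 / 0.000046936 = 11.718 pc = 11.718 × 3.262 ly = 38.224 ly.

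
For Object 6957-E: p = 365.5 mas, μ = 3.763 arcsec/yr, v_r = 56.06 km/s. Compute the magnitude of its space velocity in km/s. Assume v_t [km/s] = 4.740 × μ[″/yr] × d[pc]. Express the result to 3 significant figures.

d = 1/p = 1/0.3655″ = 2.736 pc.
v_t = 4.740 μ d = 4.740 × 3.763 × 2.736 = 48.801 km/s.
v = √(v_r² + v_t²) = √(56.06² + 48.801²) = √5524.26 = 74.325 km/s.

74.3 km/s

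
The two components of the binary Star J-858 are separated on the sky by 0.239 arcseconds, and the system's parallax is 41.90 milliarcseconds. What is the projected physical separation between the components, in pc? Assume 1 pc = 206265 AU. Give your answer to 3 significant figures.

2.77 × 10^-5 pc

d = 1/p = 1/0.04190″ = 23.866 pc.
At distance d (pc), an angle of θ arcsec spans θ·d AU: s = 0.239 × 23.866 = 5.704 AU.
= 5.704 / 206265 = 2.7654 × 10^-5 pc.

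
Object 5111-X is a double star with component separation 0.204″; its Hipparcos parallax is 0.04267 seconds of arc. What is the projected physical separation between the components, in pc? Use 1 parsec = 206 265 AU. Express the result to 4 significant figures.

d = 1/p = 1/0.04267″ = 23.436 pc.
At distance d (pc), an angle of θ arcsec spans θ·d AU: s = 0.204 × 23.436 = 4.7809 AU.
= 4.7809 / 206265 = 2.3178 × 10^-5 pc.

2.318 × 10^-5 pc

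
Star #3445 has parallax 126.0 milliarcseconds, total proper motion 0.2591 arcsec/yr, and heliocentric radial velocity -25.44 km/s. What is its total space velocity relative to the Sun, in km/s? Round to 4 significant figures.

d = 1/p = 1/0.1260″ = 7.9365 pc.
v_t = 4.740 μ d = 4.740 × 0.2591 × 7.9365 = 9.7471 km/s.
v = √(v_r² + v_t²) = √((-25.44)² + 9.7471²) = √742.2 = 27.243 km/s.

27.24 km/s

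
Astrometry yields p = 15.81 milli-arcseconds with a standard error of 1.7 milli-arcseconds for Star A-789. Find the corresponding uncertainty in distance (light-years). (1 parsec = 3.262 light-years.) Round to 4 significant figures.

22.19 ly

d = 1/p, so σ_d = σ_p / p².
σ_d = 0.00170 / (0.01581)² = 0.00170 / 0.00024996 = 6.8011 pc = 6.8011 × 3.262 ly = 22.185 ly.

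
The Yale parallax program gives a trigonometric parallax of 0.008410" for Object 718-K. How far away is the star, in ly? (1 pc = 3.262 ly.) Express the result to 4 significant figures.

387.9 ly

d = 1/p = 1/0.008410 = 118.91 pc.
In light-years: 118.91 × 3.262 = 387.88 ly.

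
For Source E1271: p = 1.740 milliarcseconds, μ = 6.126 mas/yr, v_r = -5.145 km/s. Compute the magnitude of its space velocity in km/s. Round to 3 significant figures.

d = 1/p = 1/0.001740″ = 574.71 pc.
μ = 6.126 mas/yr = 0.006126 ″/yr.
v_t = 4.740 μ d = 4.740 × 0.006126 × 574.71 = 16.688 km/s.
v = √(v_r² + v_t²) = √((-5.145)² + 16.688²) = √304.96 = 17.463 km/s.

17.5 km/s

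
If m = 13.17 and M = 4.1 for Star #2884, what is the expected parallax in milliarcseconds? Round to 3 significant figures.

1.53 mas

m − M = 13.17 − 4.1 = 9.07.
d = 10^((m−M)/5 + 1) = 10^2.814 = 651.63 pc.
p = 1/d = 1/651.63 = 0.0015346 arcsec = 1.5346 mas.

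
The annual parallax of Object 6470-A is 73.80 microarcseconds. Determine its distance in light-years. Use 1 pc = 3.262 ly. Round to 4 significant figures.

44200 light years

p = 73.80 microarcseconds = 0.00007380 arcsec.
d = 1/p = 1/0.00007380 = 13550 pc.
In light-years: 13550 × 3.262 = 44200 ly.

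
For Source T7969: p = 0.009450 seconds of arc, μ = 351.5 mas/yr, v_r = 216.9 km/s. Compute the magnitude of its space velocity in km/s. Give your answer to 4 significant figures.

d = 1/p = 1/0.009450″ = 105.82 pc.
μ = 351.5 mas/yr = 0.3515 ″/yr.
v_t = 4.740 μ d = 4.740 × 0.3515 × 105.82 = 176.31 km/s.
v = √(v_r² + v_t²) = √(216.9² + 176.31²) = √78130.8 = 279.52 km/s.

279.5 km/s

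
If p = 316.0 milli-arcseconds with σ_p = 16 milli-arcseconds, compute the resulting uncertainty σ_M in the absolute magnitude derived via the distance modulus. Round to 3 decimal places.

σ_M = 0.110 mag

M = m − 5 log₁₀ d + 5 = m + 5 log₁₀ p + 5, so ∂M/∂p = 5/(p ln 10).
σ_M = (5/ln 10) · (σ_p/p) = 2.1715 × 16/316.0 = 2.1715 × 0.050633 = 0.10995.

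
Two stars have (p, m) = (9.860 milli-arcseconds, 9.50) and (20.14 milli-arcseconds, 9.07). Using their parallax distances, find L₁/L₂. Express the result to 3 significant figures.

L₁/L₂ = 2.81

d₁ = 1/p₁ = 1/0.009860″ = 101.42 pc; d₂ = 1/p₂ = 1/0.02014″ = 49.652 pc.
M₁ = m₁ − 5 log₁₀ d₁ + 5 = 9.50 − 10.0306 + 5 = 4.4694.
M₂ = 9.07 − 8.4797 + 5 = 5.5903.
L₁/L₂ = 10^(0.4(M₂ − M₁)) = 10^(0.4 × 1.1209) = 10^0.44836 = 2.8078.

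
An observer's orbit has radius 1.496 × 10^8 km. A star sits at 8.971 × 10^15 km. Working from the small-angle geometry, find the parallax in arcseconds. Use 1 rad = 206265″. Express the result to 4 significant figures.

θ ≈ B/d = (1.496 × 10^8) / (8.971 × 10^15) = 1.6676 × 10^-8 rad.
In arcseconds: 1.6676 × 10^-8 × 206265 = 0.0034397″.

0.003440 arcsec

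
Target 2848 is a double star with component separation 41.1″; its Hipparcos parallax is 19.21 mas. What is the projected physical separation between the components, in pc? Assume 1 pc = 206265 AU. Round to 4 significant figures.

d = 1/p = 1/0.01921″ = 52.056 pc.
At distance d (pc), an angle of θ arcsec spans θ·d AU: s = 41.1 × 52.056 = 2139.5 AU.
= 2139.5 / 206265 = 0.010373 pc.

0.01037 pc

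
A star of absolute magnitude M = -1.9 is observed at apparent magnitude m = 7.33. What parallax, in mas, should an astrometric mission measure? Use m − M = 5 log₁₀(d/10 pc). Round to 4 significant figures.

m − M = 7.33 − (-1.9) = 9.23.
d = 10^((m−M)/5 + 1) = 10^2.846 = 701.46 pc.
p = 1/d = 1/701.46 = 0.0014256 arcsec = 1.4256 mas.

1.426 mas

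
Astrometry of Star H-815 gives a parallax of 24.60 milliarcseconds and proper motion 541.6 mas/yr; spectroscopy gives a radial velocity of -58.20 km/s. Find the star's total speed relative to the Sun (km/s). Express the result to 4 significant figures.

119.5 km/s

d = 1/p = 1/0.02460″ = 40.65 pc.
μ = 541.6 mas/yr = 0.5416 ″/yr.
v_t = 4.740 μ d = 4.740 × 0.5416 × 40.65 = 104.36 km/s.
v = √(v_r² + v_t²) = √((-58.20)² + 104.36²) = √14278.2 = 119.49 km/s.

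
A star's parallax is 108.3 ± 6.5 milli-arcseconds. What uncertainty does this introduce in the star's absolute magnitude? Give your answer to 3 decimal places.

σ_M = 0.130 mag

M = m − 5 log₁₀ d + 5 = m + 5 log₁₀ p + 5, so ∂M/∂p = 5/(p ln 10).
σ_M = (5/ln 10) · (σ_p/p) = 2.1715 × 6.5/108.3 = 2.1715 × 0.060018 = 0.13033.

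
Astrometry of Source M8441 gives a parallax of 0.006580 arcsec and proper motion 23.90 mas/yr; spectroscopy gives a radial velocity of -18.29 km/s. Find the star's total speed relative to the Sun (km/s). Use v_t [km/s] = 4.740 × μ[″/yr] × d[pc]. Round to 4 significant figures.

25.12 km/s

d = 1/p = 1/0.006580″ = 151.98 pc.
μ = 23.90 mas/yr = 0.02390 ″/yr.
v_t = 4.740 μ d = 4.740 × 0.02390 × 151.98 = 17.217 km/s.
v = √(v_r² + v_t²) = √((-18.29)² + 17.217²) = √630.949 = 25.119 km/s.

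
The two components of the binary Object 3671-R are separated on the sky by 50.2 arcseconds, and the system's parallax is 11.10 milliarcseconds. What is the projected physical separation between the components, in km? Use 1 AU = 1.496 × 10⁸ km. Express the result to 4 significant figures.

6.766 × 10^11 km

d = 1/p = 1/0.01110″ = 90.09 pc.
At distance d (pc), an angle of θ arcsec spans θ·d AU: s = 50.2 × 90.09 = 4522.5 AU.
= 4522.5 × 1.496 × 10⁸ km = 6.7657 × 10^11 km.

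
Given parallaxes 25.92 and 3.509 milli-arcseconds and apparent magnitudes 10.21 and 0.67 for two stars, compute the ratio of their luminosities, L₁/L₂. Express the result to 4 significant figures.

L₁/L₂ = 2.800 × 10^-6

d₁ = 1/p₁ = 1/0.02592″ = 38.58 pc; d₂ = 1/p₂ = 1/0.003509″ = 284.98 pc.
M₁ = m₁ − 5 log₁₀ d₁ + 5 = 10.21 − 7.9318 + 5 = 7.2782.
M₂ = 0.67 − 12.2741 + 5 = -6.6041.
L₁/L₂ = 10^(0.4(M₂ − M₁)) = 10^(0.4 × (-13.8823)) = 10^(-5.55292) = 0.0000027995.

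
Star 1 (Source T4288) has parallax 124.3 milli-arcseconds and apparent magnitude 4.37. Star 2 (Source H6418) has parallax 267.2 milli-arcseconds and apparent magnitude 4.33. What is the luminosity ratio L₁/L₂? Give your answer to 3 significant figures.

L₁/L₂ = 4.45

d₁ = 1/p₁ = 1/0.1243″ = 8.0451 pc; d₂ = 1/p₂ = 1/0.2672″ = 3.7425 pc.
M₁ = m₁ − 5 log₁₀ d₁ + 5 = 4.37 − 4.5277 + 5 = 4.8423.
M₂ = 4.33 − 2.8658 + 5 = 6.4642.
L₁/L₂ = 10^(0.4(M₂ − M₁)) = 10^(0.4 × 1.6219) = 10^0.64876 = 4.4541.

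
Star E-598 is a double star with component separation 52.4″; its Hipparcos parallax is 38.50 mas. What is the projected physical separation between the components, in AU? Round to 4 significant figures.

d = 1/p = 1/0.03850″ = 25.974 pc.
At distance d (pc), an angle of θ arcsec spans θ·d AU: s = 52.4 × 25.974 = 1361 AU.

1361 AU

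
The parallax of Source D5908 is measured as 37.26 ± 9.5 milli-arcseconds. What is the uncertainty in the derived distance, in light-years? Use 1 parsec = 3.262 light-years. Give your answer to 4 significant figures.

22.32 ly

d = 1/p, so σ_d = σ_p / p².
σ_d = 0.00950 / (0.03726)² = 0.00950 / 0.0013883 = 6.8429 pc = 6.8429 × 3.262 ly = 22.322 ly.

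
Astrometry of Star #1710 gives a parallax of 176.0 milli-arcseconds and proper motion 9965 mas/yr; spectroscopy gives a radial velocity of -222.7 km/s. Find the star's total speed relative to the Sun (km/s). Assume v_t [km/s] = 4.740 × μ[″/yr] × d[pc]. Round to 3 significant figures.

d = 1/p = 1/0.1760″ = 5.6818 pc.
μ = 9965 mas/yr = 9.965 ″/yr.
v_t = 4.740 μ d = 4.740 × 9.965 × 5.6818 = 268.37 km/s.
v = √(v_r² + v_t²) = √((-222.7)² + 268.37²) = √121618 = 348.74 km/s.

349 km/s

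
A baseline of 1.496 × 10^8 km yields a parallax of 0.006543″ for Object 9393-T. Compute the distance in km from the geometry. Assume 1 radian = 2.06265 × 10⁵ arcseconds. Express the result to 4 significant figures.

θ = 0.006543″ = 0.006543/206265 = 3.1721 × 10^-8 rad.
d = B/θ = (1.496 × 10^8) / (3.1721 × 10^-8) = 4.7161 × 10^15 km.

4.716 × 10^15 km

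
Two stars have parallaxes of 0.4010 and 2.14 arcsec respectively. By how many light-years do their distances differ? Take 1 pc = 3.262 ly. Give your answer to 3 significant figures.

6.61 ly

d_A = 1/0.4010″ = 2.4938 pc; d_B = 1/2.140″ = 0.46729 pc.
|d_B − d_A| = |0.46729 − 2.4938| = 2.0265 pc = 2.0265 × 3.262 ly = 6.6104 ly.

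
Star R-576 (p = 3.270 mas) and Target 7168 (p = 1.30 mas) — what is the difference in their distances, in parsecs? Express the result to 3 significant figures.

d_A = 1/0.003270″ = 305.81 pc; d_B = 1/0.001300″ = 769.23 pc.
|d_B − d_A| = |769.23 − 305.81| = 463.42 pc.

463 pc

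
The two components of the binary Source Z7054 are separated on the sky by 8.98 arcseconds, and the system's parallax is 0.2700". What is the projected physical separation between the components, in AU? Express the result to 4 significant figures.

d = 1/p = 1/0.2700″ = 3.7037 pc.
At distance d (pc), an angle of θ arcsec spans θ·d AU: s = 8.98 × 3.7037 = 33.259 AU.

33.26 AU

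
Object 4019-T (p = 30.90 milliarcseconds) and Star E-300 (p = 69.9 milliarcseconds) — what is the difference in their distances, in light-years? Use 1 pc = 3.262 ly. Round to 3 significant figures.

d_A = 1/0.03090″ = 32.362 pc; d_B = 1/0.06990″ = 14.306 pc.
|d_B − d_A| = |14.306 − 32.362| = 18.056 pc = 18.056 × 3.262 ly = 58.899 ly.

58.9 ly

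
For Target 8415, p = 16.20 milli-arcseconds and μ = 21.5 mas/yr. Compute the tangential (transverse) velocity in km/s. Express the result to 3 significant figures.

6.29 km/s

d = 1/p = 1/0.01620″ = 61.728 pc.
μ = 21.5 mas/yr = 0.0215 ″/yr.
v_t = 4.74 × μ × d = 4.74 × 0.0215 × 61.728 = 6.2907 km/s.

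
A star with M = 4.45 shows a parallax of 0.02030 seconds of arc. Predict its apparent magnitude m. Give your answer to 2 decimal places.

m = 7.91

d = 1/p = 1/0.02030″ = 49.261 pc.
m − M = 5 log₁₀ d − 5 = 5 log₁₀(49.261) − 5 = 8.4625 − 5 = 3.4625.
m = M + (m − M) = 4.45 + 3.4625 = 7.91.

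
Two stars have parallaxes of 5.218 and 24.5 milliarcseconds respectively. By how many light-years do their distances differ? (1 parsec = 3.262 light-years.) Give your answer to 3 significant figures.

d_A = 1/0.005218″ = 191.64 pc; d_B = 1/0.02450″ = 40.816 pc.
|d_B − d_A| = |40.816 − 191.64| = 150.82 pc = 150.82 × 3.262 ly = 491.97 ly.

492 ly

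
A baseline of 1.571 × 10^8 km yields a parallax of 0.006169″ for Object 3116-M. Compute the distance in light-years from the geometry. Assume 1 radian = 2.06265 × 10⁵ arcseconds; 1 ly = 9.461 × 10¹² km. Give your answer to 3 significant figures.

θ = 0.006169″ = 0.006169/206265 = 2.9908 × 10^-8 rad.
d = B/θ = (1.571 × 10^8) / (2.9908 × 10^-8) = 5.2528 × 10^15 km = (5.2528 × 10^15) / (9.461 × 10^12) ly = 555.21 ly.

555 ly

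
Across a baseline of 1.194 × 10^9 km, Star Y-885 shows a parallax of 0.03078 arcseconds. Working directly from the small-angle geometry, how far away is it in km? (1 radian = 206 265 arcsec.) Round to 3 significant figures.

θ = 0.03078″ = 0.03078/206265 = 1.4923 × 10^-7 rad.
d = B/θ = (1.194 × 10^9) / (1.4923 × 10^-7) = 8.0011 × 10^15 km.

8.00 × 10^15 km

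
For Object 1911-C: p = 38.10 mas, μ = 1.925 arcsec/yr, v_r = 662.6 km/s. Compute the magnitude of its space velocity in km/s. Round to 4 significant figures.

d = 1/p = 1/0.03810″ = 26.247 pc.
v_t = 4.740 μ d = 4.740 × 1.925 × 26.247 = 239.49 km/s.
v = √(v_r² + v_t²) = √(662.6² + 239.49²) = √496394 = 704.55 km/s.

704.6 km/s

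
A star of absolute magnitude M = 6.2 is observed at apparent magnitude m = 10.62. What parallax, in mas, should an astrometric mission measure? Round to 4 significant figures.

13.06 mas

m − M = 10.62 − 6.2 = 4.42.
d = 10^((m−M)/5 + 1) = 10^1.884 = 76.56 pc.
p = 1/d = 1/76.56 = 0.013062 arcsec = 13.062 mas.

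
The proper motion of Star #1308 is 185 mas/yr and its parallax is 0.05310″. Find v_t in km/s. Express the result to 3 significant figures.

16.5 km/s

d = 1/p = 1/0.05310″ = 18.832 pc.
μ = 185 mas/yr = 0.185 ″/yr.
v_t = 4.74 × μ × d = 4.74 × 0.185 × 18.832 = 16.514 km/s.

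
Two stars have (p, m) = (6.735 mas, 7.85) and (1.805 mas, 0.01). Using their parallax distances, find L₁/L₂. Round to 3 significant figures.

L₁/L₂ = 5.25 × 10^-5

d₁ = 1/p₁ = 1/0.006735″ = 148.48 pc; d₂ = 1/p₂ = 1/0.001805″ = 554.02 pc.
M₁ = m₁ − 5 log₁₀ d₁ + 5 = 7.85 − 10.8583 + 5 = 1.9917.
M₂ = 0.01 − 13.7176 + 5 = -8.7076.
L₁/L₂ = 10^(0.4(M₂ − M₁)) = 10^(0.4 × (-10.6993)) = 10^(-4.27972) = 0.000052515.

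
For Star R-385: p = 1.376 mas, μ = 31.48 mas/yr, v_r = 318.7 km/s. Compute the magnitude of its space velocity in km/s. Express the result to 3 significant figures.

d = 1/p = 1/0.001376″ = 726.74 pc.
μ = 31.48 mas/yr = 0.03148 ″/yr.
v_t = 4.740 μ d = 4.740 × 0.03148 × 726.74 = 108.44 km/s.
v = √(v_r² + v_t²) = √(318.7² + 108.44²) = √113329 = 336.64 km/s.

337 km/s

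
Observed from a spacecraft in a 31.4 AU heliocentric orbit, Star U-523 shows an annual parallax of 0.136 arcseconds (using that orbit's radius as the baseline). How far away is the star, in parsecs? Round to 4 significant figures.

With baseline B (in AU) and parallax p (in arcsec), d = B/p parsecs.
d = 31.4 / 0.136 = 230.88 pc.

230.9 pc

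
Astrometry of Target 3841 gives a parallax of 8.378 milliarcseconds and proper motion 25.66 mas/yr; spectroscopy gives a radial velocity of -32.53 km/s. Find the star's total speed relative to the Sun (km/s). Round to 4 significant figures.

d = 1/p = 1/0.008378″ = 119.36 pc.
μ = 25.66 mas/yr = 0.02566 ″/yr.
v_t = 4.740 μ d = 4.740 × 0.02566 × 119.36 = 14.518 km/s.
v = √(v_r² + v_t²) = √((-32.53)² + 14.518²) = √1268.97 = 35.623 km/s.

35.62 km/s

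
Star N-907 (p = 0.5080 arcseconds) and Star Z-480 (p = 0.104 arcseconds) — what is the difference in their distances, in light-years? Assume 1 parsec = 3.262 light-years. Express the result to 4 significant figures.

d_A = 1/0.5080″ = 1.9685 pc; d_B = 1/0.1040″ = 9.6154 pc.
|d_B − d_A| = |9.6154 − 1.9685| = 7.6469 pc = 7.6469 × 3.262 ly = 24.944 ly.

24.94 ly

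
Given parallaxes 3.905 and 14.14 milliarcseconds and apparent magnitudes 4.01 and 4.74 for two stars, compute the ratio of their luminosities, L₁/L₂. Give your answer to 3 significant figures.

L₁/L₂ = 25.7

d₁ = 1/p₁ = 1/0.003905″ = 256.08 pc; d₂ = 1/p₂ = 1/0.01414″ = 70.721 pc.
M₁ = m₁ − 5 log₁₀ d₁ + 5 = 4.01 − 12.0419 + 5 = -3.0319.
M₂ = 4.74 − 9.2477 + 5 = 0.4923.
L₁/L₂ = 10^(0.4(M₂ − M₁)) = 10^(0.4 × 3.5242) = 10^1.40968 = 25.685.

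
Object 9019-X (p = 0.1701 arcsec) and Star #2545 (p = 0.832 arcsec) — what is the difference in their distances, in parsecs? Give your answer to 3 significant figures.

d_A = 1/0.1701″ = 5.8789 pc; d_B = 1/0.8320″ = 1.2019 pc.
|d_B − d_A| = |1.2019 − 5.8789| = 4.677 pc.

4.68 pc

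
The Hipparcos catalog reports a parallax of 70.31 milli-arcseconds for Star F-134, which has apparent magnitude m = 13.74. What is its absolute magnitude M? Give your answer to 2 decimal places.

M = 12.98

d = 1/p = 1/0.07031″ = 14.223 pc.
m − M = 5 log₁₀(14.223) − 5 = 5.7650 − 5 = 0.7650.
M = m − (m − M) = 13.74 − 0.7650 = 12.98.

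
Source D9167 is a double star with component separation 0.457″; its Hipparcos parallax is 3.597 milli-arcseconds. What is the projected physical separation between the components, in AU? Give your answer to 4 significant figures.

127.1 AU

d = 1/p = 1/0.003597″ = 278.01 pc.
At distance d (pc), an angle of θ arcsec spans θ·d AU: s = 0.457 × 278.01 = 127.05 AU.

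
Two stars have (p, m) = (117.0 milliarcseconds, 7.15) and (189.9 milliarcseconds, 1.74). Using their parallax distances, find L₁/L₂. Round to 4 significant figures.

L₁/L₂ = 0.01806

d₁ = 1/p₁ = 1/0.1170″ = 8.547 pc; d₂ = 1/p₂ = 1/0.1899″ = 5.2659 pc.
M₁ = m₁ − 5 log₁₀ d₁ + 5 = 7.15 − 4.6591 + 5 = 7.4909.
M₂ = 1.74 − 3.6074 + 5 = 3.1326.
L₁/L₂ = 10^(0.4(M₂ − M₁)) = 10^(0.4 × (-4.3583)) = 10^(-1.74332) = 0.018058.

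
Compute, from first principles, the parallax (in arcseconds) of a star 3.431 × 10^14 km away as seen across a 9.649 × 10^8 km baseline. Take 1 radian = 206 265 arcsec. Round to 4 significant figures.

θ ≈ B/d = (9.649 × 10^8) / (3.431 × 10^14) = 2.8123 × 10^-6 rad.
In arcseconds: 2.8123 × 10^-6 × 206265 = 0.58008″.

0.5801 arcsec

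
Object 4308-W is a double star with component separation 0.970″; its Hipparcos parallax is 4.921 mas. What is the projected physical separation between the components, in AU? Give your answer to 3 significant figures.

d = 1/p = 1/0.004921″ = 203.21 pc.
At distance d (pc), an angle of θ arcsec spans θ·d AU: s = 0.970 × 203.21 = 197.11 AU.

197 AU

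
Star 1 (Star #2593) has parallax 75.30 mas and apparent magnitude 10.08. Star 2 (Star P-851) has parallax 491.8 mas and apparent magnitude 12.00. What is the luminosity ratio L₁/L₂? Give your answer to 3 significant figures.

d₁ = 1/p₁ = 1/0.07530″ = 13.28 pc; d₂ = 1/p₂ = 1/0.4918″ = 2.0333 pc.
M₁ = m₁ − 5 log₁₀ d₁ + 5 = 10.08 − 5.6160 + 5 = 9.4640.
M₂ = 12.00 − 1.5410 + 5 = 15.4590.
L₁/L₂ = 10^(0.4(M₂ − M₁)) = 10^(0.4 × 5.9950) = 10^2.39800 = 250.03.

L₁/L₂ = 250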